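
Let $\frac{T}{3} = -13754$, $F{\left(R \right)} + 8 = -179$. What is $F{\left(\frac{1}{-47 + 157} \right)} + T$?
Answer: $-41449$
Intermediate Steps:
$F{\left(R \right)} = -187$ ($F{\left(R \right)} = -8 - 179 = -187$)
$T = -41262$ ($T = 3 \left(-13754\right) = -41262$)
$F{\left(\frac{1}{-47 + 157} \right)} + T = -187 - 41262 = -41449$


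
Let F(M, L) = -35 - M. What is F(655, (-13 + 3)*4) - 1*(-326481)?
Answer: 325791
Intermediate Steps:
F(655, (-13 + 3)*4) - 1*(-326481) = (-35 - 1*655) - 1*(-326481) = (-35 - 655) + 326481 = -690 + 326481 = 325791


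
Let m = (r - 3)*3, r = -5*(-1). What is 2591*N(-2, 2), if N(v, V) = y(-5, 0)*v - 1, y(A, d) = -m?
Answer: 28501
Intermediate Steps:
r = 5
m = 6 (m = (5 - 3)*3 = 2*3 = 6)
y(A, d) = -6 (y(A, d) = -1*6 = -6)
N(v, V) = -1 - 6*v (N(v, V) = -6*v - 1 = -1 - 6*v)
2591*N(-2, 2) = 2591*(-1 - 6*(-2)) = 2591*(-1 + 12) = 2591*11 = 28501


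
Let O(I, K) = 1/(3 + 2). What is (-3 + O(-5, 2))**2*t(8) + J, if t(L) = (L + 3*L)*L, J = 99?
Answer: 52651/25 ≈ 2106.0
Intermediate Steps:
O(I, K) = 1/5
t(L) = 4*L**2 (t(L) = (4*L)*L = 4*L**2)
(-3 + O(-5, 2))**2*t(8) + J = (-3 + 1/5)**2*(4*8**2) + 99 = (-14/5)**2*(4*64) + 99 = (196/25)*256 + 99 = 50176/25 + 99 = 52651/25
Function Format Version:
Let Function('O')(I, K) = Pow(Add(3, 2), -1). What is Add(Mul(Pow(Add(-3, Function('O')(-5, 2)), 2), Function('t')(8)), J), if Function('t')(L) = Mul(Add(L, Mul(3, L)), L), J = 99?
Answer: Rational(52651, 25) ≈ 2106.0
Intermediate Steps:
Function('O')(I, K) = Rational(1, 5) (Function('O')(I, K) = Pow(5, -1) = Rational(1, 5))
Function('t')(L) = Mul(4, Pow(L, 2)) (Function('t')(L) = Mul(Mul(4, L), L) = Mul(4, Pow(L, 2)))
Add(Mul(Pow(Add(-3, Function('O')(-5, 2)), 2), Function('t')(8)), J) = Add(Mul(Pow(Add(-3, Rational(1, 5)), 2), Mul(4, Pow(8, 2))), 99) = Add(Mul(Pow(Rational(-14, 5), 2), Mul(4, 64)), 99) = Add(Mul(Rational(196, 25), 256), 99) = Add(Rational(50176, 25), 99) = Rational(52651, 25)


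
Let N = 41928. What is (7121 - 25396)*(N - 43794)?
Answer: 34101150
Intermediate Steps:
(7121 - 25396)*(N - 43794) = (7121 - 25396)*(41928 - 43794) = -18275*(-1866) = 34101150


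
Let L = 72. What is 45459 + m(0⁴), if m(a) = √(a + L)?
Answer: 45459 + 6*√2 ≈ 45468.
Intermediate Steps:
m(a) = √(72 + a) (m(a) = √(a + 72) = √(72 + a))
45459 + m(0⁴) = 45459 + √(72 + 0⁴) = 45459 + √(72 + 0) = 45459 + √72 = 45459 + 6*√2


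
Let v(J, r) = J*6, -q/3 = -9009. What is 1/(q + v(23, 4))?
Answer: 1/27165 ≈ 3.6812e-5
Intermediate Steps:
q = 27027 (q = -3*(-9009) = 27027)
v(J, r) = 6*J
1/(q + v(23, 4)) = 1/(27027 + 6*23) = 1/(27027 + 138) = 1/27165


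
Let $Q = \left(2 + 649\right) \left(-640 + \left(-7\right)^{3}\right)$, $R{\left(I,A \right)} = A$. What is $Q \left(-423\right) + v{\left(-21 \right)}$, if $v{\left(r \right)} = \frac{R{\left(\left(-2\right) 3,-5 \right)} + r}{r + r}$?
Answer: $\frac{5684524852}{21} \approx 2.7069 \cdot 10^{8}$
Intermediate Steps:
$v{\left(r \right)} = \frac{-5 + r}{2 r}$ ($v{\left(r \right)} = \frac{-5 + r}{r + r} = \frac{-5 + r}{2 r}$)
$Q = -639933$ ($Q = 651 \left(-640 - 343\right) = 651 \left(-983\right) = -639933$)
$Q \left(-423\right) + v{\left(-21 \right)} = \left(-639933\right) \left(-423\right) + \frac{-5 - 21}{2 \left(-21\right)} = 270691659 + \frac{1}{2} \left(- \frac{1}{21}\right) \left(-26\right) = 270691659 + \frac{13}{21} = \frac{5684524852}{21}$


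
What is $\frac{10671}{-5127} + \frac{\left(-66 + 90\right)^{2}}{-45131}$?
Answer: $- \frac{161515351}{77128879} \approx -2.0941$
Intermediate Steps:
$\frac{10671}{-5127} + \frac{\left(-66 + 90\right)^{2}}{-45131} = 10671 \left(- \frac{1}{5127}\right) + 24^{2} \left(- \frac{1}{45131}\right) = - \frac{3557}{1709} + 576 \left(- \frac{1}{45131}\right) = - \frac{3557}{1709} - \frac{576}{45131} = - \frac{161515351}{77128879}$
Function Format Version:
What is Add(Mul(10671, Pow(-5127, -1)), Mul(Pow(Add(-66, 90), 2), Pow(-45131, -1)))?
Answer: Rational(-161515351, 77128879) ≈ -2.0941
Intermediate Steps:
Add(Mul(10671, Pow(-5127, -1)), Mul(Pow(Add(-66, 90), 2), Pow(-45131, -1))) = Add(Mul(10671, Rational(-1, 5127)), Mul(Pow(24, 2), Rational(-1, 45131))) = Add(Rational(-3557, 1709), Mul(576, Rational(-1, 45131))) = Add(Rational(-3557, 1709), Rational(-576, 45131)) = Rational(-161515351, 77128879)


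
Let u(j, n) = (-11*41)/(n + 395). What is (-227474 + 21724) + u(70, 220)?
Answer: -3086261/15 ≈ -2.0575e+5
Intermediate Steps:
u(j, n) = -451/(395 + n)
(-227474 + 21724) + u(70, 220) = (-227474 + 21724) - 451/(395 + 220) = -205750 - 451/615 = -205750 - 451*1/615 = -205750 - 11/15 = -3086261/15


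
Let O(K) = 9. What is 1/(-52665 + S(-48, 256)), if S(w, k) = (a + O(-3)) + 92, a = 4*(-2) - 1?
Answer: -1/52573 ≈ -1.9021e-5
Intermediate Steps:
a = -9 (a = -8 - 1 = -9)
S(w, k) = 92 (S(w, k) = (-9 + 9) + 92 = 0 + 92 = 92)
1/(-52665 + S(-48, 256)) = 1/(-52665 + 92) = 1/(-52573) = -1/52573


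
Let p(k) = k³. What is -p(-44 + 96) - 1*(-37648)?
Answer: -102960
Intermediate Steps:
-p(-44 + 96) - 1*(-37648) = -(-44 + 96)³ - 1*(-37648) = -1*52³ + 37648 = -1*140608 + 37648 = -140608 + 37648 = -102960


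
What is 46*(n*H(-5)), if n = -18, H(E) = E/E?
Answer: -828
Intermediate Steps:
H(E) = 1
46*(n*H(-5)) = 46*(-18*1) = 46*(-18) = -828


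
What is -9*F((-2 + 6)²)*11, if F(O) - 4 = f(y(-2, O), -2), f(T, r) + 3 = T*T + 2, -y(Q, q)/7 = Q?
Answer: -19701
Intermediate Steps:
y(Q, q) = -7*Q
f(T, r) = -1 + T² (f(T, r) = -3 + (T*T + 2) = -3 + (T² + 2) = -3 + (2 + T²) = -1 + T²)
F(O) = 199 (F(O) = 4 + (-1 + (-7*(-2))²) = 4 + (-1 + 14²) = 4 + (-1 + 196) = 4 + 195 = 199)
-9*F((-2 + 6)²)*11 = -9*199*11 = -1791*11 = -19701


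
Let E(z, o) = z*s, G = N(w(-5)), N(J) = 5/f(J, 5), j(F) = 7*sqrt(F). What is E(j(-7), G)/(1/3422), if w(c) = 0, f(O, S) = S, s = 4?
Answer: 95816*I*sqrt(7) ≈ 2.5351e+5*I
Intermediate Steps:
N(J) = 1 (N(J) = 5/5 = 5*(1/5) = 1)
G = 1
E(z, o) = 4*z (E(z, o) = z*4 = 4*z)
E(j(-7), G)/(1/3422) = (4*(7*sqrt(-7)))/(1/3422) = (4*(7*(I*sqrt(7))))/(1/3422) = (4*(7*I*sqrt(7)))*3422 = (28*I*sqrt(7))*3422 = 95816*I*sqrt(7)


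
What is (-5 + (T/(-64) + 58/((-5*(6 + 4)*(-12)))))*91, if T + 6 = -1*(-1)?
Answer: -2107651/4800 ≈ -439.09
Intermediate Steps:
T = -5 (T = -6 - 1*(-1) = -6 + 1 = -5)
(-5 + (T/(-64) + 58/((-5*(6 + 4)*(-12)))))*91 = (-5 + (-5/(-64) + 58/((-5*(6 + 4)*(-12)))))*91 = (-5 + (-5*(-1/64) + 58/((-5*10*(-12)))))*91 = (-5 + (5/64 + 58/((-50*(-12)))))*91 = (-5 + (5/64 + 58/600))*91 = (-5 + (5/64 + 58*(1/600)))*91 = (-5 + (5/64 + 29/300))*91 = (-5 + 839/4800)*91 = -23161/4800*91 = -2107651/4800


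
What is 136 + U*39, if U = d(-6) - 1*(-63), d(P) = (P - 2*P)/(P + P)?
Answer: 5147/2 ≈ 2573.5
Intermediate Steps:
d(P) = -½ (d(P) = (-P)/((2*P)) = (-P)*(1/(2*P)) = -½)
U = 125/2 (U = -½ - 1*(-63) = -½ + 63 = 125/2 ≈ 62.500)
136 + U*39 = 136 + (125/2)*39 = 136 + 4875/2 = 5147/2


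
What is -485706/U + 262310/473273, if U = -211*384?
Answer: 198360933/30289472 ≈ 6.5488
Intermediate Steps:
U = -81024
-485706/U + 262310/473273 = -485706/(-81024) + 262310/473273 = -485706*(-1/81024) + 262310*(1/473273) = 80951/13504 + 262310/473273 = 198360933/30289472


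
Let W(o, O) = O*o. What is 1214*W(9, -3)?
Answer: -32778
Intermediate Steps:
1214*W(9, -3) = 1214*(-3*9) = 1214*(-27) = -32778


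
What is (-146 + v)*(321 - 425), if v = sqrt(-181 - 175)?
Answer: 15184 - 208*I*sqrt(89) ≈ 15184.0 - 1962.3*I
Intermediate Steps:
v = 2*I*sqrt(89) (v = sqrt(-356) = 2*I*sqrt(89) ≈ 18.868*I)
(-146 + v)*(321 - 425) = (-146 + 2*I*sqrt(89))*(321 - 425) = (-146 + 2*I*sqrt(89))*(-104) = 15184 - 208*I*sqrt(89)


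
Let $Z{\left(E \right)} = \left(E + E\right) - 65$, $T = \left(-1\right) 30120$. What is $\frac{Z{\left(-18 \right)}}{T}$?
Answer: $\frac{101}{30120} \approx 0.0033533$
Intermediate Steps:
$T = -30120$
$Z{\left(E \right)} = -65 + 2 E$ ($Z{\left(E \right)} = 2 E - 65 = -65 + 2 E$)
$\frac{Z{\left(-18 \right)}}{T} = \frac{-65 + 2 \left(-18\right)}{-30120} = \left(-65 - 36\right) \left(- \frac{1}{30120}\right) = \left(-101\right) \left(- \frac{1}{30120}\right) = \frac{101}{30120}$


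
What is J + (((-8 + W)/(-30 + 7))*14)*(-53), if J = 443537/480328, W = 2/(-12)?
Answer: -8701278659/33142632 ≈ -262.54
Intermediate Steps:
W = -⅙ (W = 2*(-1/12) = -⅙ ≈ -0.16667)
J = 443537/480328 (J = 443537*(1/480328) = 443537/480328 ≈ 0.92340)
J + (((-8 + W)/(-30 + 7))*14)*(-53) = 443537/480328 + (((-8 - ⅙)/(-30 + 7))*14)*(-53) = 443537/480328 + (-49/6/(-23)*14)*(-53) = 443537/480328 + (-49/6*(-1/23)*14)*(-53) = 443537/480328 + ((49/138)*14)*(-53) = 443537/480328 + (343/69)*(-53) = 443537/480328 - 18179/69 = -8701278659/33142632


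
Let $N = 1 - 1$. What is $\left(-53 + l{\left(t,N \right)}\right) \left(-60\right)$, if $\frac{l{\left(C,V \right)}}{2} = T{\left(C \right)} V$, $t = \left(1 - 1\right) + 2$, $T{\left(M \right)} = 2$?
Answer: $3180$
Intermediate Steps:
$t = 2$ ($t = 0 + 2 = 2$)
$N = 0$ ($N = 1 - 1 = 0$)
$l{\left(C,V \right)} = 4 V$ ($l{\left(C,V \right)} = 2 \cdot 2 V = 4 V$)
$\left(-53 + l{\left(t,N \right)}\right) \left(-60\right) = \left(-53 + 4 \cdot 0\right) \left(-60\right) = \left(-53 + 0\right) \left(-60\right) = \left(-53\right) \left(-60\right) = 3180$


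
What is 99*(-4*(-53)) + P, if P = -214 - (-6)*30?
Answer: 20954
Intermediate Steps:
P = -34 (P = -214 - 1*(-180) = -214 + 180 = -34)
99*(-4*(-53)) + P = 99*(-4*(-53)) - 34 = 99*212 - 34 = 20988 - 34 = 20954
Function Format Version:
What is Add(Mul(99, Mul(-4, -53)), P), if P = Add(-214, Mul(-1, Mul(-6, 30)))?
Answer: 20954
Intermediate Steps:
P = -34 (P = Add(-214, Mul(-1, -180)) = Add(-214, 180) = -34)
Add(Mul(99, Mul(-4, -53)), P) = Add(Mul(99, Mul(-4, -53)), -34) = Add(Mul(99, 212), -34) = Add(20988, -34) = 20954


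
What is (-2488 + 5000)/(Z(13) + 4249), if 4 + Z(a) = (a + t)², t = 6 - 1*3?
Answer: 2512/4501 ≈ 0.55810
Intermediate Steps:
t = 3 (t = 6 - 3 = 3)
Z(a) = -4 + (3 + a)² (Z(a) = -4 + (a + 3)² = -4 + (3 + a)²)
(-2488 + 5000)/(Z(13) + 4249) = (-2488 + 5000)/((-4 + (3 + 13)²) + 4249) = 2512/((-4 + 16²) + 4249) = 2512/((-4 + 256) + 4249) = 2512/(252 + 4249) = 2512/4501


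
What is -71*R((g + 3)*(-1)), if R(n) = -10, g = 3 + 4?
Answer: 710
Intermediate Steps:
g = 7
-71*R((g + 3)*(-1)) = -71*(-10) = 710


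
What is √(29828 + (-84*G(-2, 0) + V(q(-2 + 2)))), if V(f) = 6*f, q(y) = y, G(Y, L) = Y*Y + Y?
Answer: 2*√7415 ≈ 172.22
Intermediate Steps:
G(Y, L) = Y + Y² (G(Y, L) = Y² + Y = Y + Y²)
√(29828 + (-84*G(-2, 0) + V(q(-2 + 2)))) = √(29828 + (-(-168)*(1 - 2) + 6*(-2 + 2))) = √(29828 + (-(-168)*(-1) + 6*0)) = √(29828 + (-84*2 + 0)) = √(29828 + (-168 + 0)) = √(29828 - 168) = √29660 = 2*√7415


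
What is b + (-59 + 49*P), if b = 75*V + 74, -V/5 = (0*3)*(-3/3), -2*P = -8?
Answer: 211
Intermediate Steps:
P = 4 (P = -½*(-8) = 4)
V = 0 (V = -5*0*3*(-3/3) = -0*(-3*⅓) = -0*(-1) = -5*0 = 0)
b = 74 (b = 75*0 + 74 = 0 + 74 = 74)
b + (-59 + 49*P) = 74 + (-59 + 49*4) = 74 + (-59 + 196) = 74 + 137 = 211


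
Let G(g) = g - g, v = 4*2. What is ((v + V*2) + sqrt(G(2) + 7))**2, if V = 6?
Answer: (20 + sqrt(7))**2 ≈ 512.83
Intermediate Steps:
v = 8
G(g) = 0
((v + V*2) + sqrt(G(2) + 7))**2 = ((8 + 6*2) + sqrt(0 + 7))**2 = ((8 + 12) + sqrt(7))**2 = (20 + sqrt(7))**2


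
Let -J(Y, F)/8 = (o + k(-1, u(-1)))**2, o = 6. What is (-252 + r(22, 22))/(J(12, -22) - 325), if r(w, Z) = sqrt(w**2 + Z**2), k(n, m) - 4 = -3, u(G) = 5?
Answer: 84/239 - 22*sqrt(2)/717 ≈ 0.30807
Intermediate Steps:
k(n, m) = 1 (k(n, m) = 4 - 3 = 1)
r(w, Z) = sqrt(Z**2 + w**2)
J(Y, F) = -392 (J(Y, F) = -8*(6 + 1)**2 = -8*7**2 = -8*49 = -392)
(-252 + r(22, 22))/(J(12, -22) - 325) = (-252 + sqrt(22**2 + 22**2))/(-392 - 325) = (-252 + sqrt(484 + 484))/(-717) = (-252 + sqrt(968))*(-1/717) = (-252 + 22*sqrt(2))*(-1/717) = 84/239 - 22*sqrt(2)/717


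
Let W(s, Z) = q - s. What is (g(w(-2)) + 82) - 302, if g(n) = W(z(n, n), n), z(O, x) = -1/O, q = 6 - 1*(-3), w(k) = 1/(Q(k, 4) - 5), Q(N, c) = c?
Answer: -212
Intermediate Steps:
w(k) = -1 (w(k) = 1/(4 - 5) = 1/(-1) = -1)
q = 9 (q = 6 + 3 = 9)
W(s, Z) = 9 - s
g(n) = 9 + 1/n (g(n) = 9 - (-1)/n = 9 + 1/n)
(g(w(-2)) + 82) - 302 = ((9 + 1/(-1)) + 82) - 302 = ((9 - 1) + 82) - 302 = (8 + 82) - 302 = 90 - 302 = -212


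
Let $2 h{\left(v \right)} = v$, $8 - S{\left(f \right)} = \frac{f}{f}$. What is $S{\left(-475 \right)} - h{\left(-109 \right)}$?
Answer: $\frac{123}{2} \approx 61.5$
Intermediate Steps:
$S{\left(f \right)} = 7$ ($S{\left(f \right)} = 8 - \frac{f}{f} = 8 - 1 = 7$)
$h{\left(v \right)} = \frac{v}{2}$
$S{\left(-475 \right)} - h{\left(-109 \right)} = 7 - \frac{1}{2} \left(-109\right) = 7 - - \frac{109}{2} = 7 + \frac{109}{2} = \frac{123}{2}$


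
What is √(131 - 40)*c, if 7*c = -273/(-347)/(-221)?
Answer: -3*√91/5899 ≈ -0.0048514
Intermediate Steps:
c = -3/5899 (c = (-273/(-347)/(-221))/7 = (-273*(-1/347)*(-1/221))/7 = ((273/347)*(-1/221))/7 = (⅐)*(-21/5899) = -3/5899 ≈ -0.00050856)
√(131 - 40)*c = √(131 - 40)*(-3/5899) = √91*(-3/5899) = -3*√91/5899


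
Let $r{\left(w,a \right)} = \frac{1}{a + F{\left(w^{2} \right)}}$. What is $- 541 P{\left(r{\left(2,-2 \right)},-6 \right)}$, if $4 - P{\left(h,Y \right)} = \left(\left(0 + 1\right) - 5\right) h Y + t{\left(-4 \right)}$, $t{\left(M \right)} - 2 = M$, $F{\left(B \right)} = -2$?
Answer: $-6492$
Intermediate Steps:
$t{\left(M \right)} = 2 + M$
$r{\left(w,a \right)} = \frac{1}{-2 + a}$ ($r{\left(w,a \right)} = \frac{1}{a - 2} = \frac{1}{-2 + a}$)
$P{\left(h,Y \right)} = 6 + 4 Y h$ ($P{\left(h,Y \right)} = 4 - \left(\left(\left(0 + 1\right) - 5\right) h Y + \left(2 - 4\right)\right) = 4 - \left(\left(1 - 5\right) h Y - 2\right) = 4 - \left(- 4 h Y - 2\right) = 4 - \left(- 4 Y h - 2\right) = 4 - \left(-2 - 4 Y h\right) = 4 + \left(2 + 4 Y h\right) = 6 + 4 Y h$)
$- 541 P{\left(r{\left(2,-2 \right)},-6 \right)} = - 541 \left(6 + 4 \left(-6\right) \frac{1}{-2 - 2}\right) = - 541 \left(6 + 4 \left(-6\right) \frac{1}{-4}\right) = - 541 \left(6 + 4 \left(-6\right) \left(- \frac{1}{4}\right)\right) = - 541 \left(6 + 6\right) = \left(-541\right) 12 = -6492$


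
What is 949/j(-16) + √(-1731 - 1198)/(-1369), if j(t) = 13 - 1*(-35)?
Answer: 949/48 - I*√2929/1369 ≈ 19.771 - 0.039533*I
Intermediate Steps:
j(t) = 48 (j(t) = 13 + 35 = 48)
949/j(-16) + √(-1731 - 1198)/(-1369) = 949/48 + √(-1731 - 1198)/(-1369) = 949*(1/48) + √(-2929)*(-1/1369) = 949/48 + (I*√2929)*(-1/1369) = 949/48 - I*√2929/1369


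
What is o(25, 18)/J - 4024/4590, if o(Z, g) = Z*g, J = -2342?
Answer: -2872427/2687445 ≈ -1.0688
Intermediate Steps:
o(25, 18)/J - 4024/4590 = (25*18)/(-2342) - 4024/4590 = 450*(-1/2342) - 4024*1/4590 = -225/1171 - 2012/2295 = -2872427/2687445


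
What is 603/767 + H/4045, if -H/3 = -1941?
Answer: 6905376/3102515 ≈ 2.2257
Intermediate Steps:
H = 5823 (H = -3*(-1941) = 5823)
603/767 + H/4045 = 603/767 + 5823/4045 = 6905376/3102515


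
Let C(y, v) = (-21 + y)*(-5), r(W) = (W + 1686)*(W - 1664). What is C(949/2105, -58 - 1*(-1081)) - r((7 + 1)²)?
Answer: 1178843256/421 ≈ 2.8001e+6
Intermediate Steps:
r(W) = (-1664 + W)*(1686 + W) (r(W) = (1686 + W)*(-1664 + W) = (-1664 + W)*(1686 + W))
C(y, v) = 105 - 5*y
C(949/2105, -58 - 1*(-1081)) - r((7 + 1)²) = (105 - 4745/2105) - (-2805504 + ((7 + 1)²)² + 22*(7 + 1)²) = (105 - 4745/2105) - (-2805504 + (8²)² + 22*8²) = (105 - 5*949/2105) - (-2805504 + 64² + 22*64) = (105 - 949/421) - (-2805504 + 4096 + 1408) = 43256/421 - 1*(-2800000) = 43256/421 + 2800000 = 1178843256/421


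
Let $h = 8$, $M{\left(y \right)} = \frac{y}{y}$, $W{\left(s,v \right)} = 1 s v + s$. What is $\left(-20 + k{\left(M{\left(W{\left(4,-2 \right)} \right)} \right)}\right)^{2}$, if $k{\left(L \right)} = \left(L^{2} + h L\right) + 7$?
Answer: $16$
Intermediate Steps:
$W{\left(s,v \right)} = s + s v$ ($W{\left(s,v \right)} = s v + s = s + s v$)
$M{\left(y \right)} = 1$
$k{\left(L \right)} = 7 + L^{2} + 8 L$ ($k{\left(L \right)} = \left(L^{2} + 8 L\right) + 7 = 7 + L^{2} + 8 L$)
$\left(-20 + k{\left(M{\left(W{\left(4,-2 \right)} \right)} \right)}\right)^{2} = \left(-20 + \left(7 + 1^{2} + 8 \cdot 1\right)\right)^{2} = \left(-20 + \left(7 + 1 + 8\right)\right)^{2} = \left(-20 + 16\right)^{2} = \left(-4\right)^{2} = 16$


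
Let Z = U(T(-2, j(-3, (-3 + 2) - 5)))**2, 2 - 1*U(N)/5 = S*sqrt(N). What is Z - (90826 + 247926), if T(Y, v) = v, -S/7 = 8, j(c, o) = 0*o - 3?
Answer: -573852 + 5600*I*sqrt(3) ≈ -5.7385e+5 + 9699.5*I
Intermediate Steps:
j(c, o) = -3 (j(c, o) = 0 - 3 = -3)
S = -56 (S = -7*8 = -56)
U(N) = 10 + 280*sqrt(N) (U(N) = 10 - (-280)*sqrt(N) = 10 + 280*sqrt(N))
Z = (10 + 280*I*sqrt(3))**2 (Z = (10 + 280*sqrt(-3))**2 = (10 + 280*(I*sqrt(3)))**2 = (10 + 280*I*sqrt(3))**2 ≈ -2.351e+5 + 9699.5*I)
Z - (90826 + 247926) = (-235100 + 5600*I*sqrt(3)) - (90826 + 247926) = (-235100 + 5600*I*sqrt(3)) - 1*338752 = (-235100 + 5600*I*sqrt(3)) - 338752 = -573852 + 5600*I*sqrt(3)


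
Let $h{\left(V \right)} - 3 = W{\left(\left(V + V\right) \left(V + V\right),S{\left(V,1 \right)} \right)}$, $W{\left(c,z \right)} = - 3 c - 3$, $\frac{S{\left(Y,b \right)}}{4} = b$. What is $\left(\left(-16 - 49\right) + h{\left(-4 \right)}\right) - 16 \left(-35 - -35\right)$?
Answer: $-257$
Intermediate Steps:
$S{\left(Y,b \right)} = 4 b$
$W{\left(c,z \right)} = -3 - 3 c$
$h{\left(V \right)} = - 12 V^{2}$ ($h{\left(V \right)} = 3 - \left(3 + 3 \left(V + V\right) \left(V + V\right)\right) = 3 - \left(3 + 3 \cdot 2 V 2 V\right) = 3 - \left(3 + 3 \cdot 4 V^{2}\right) = 3 - \left(3 + 12 V^{2}\right) = - 12 V^{2}$)
$\left(\left(-16 - 49\right) + h{\left(-4 \right)}\right) - 16 \left(-35 - -35\right) = \left(\left(-16 - 49\right) - 12 \left(-4\right)^{2}\right) - 16 \left(-35 - -35\right) = \left(-65 - 192\right) - 16 \left(-35 + 35\right) = \left(-65 - 192\right) - 0 = -257 + 0 = -257$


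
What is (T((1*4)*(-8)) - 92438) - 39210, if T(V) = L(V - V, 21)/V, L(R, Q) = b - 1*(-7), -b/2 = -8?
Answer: -4212759/32 ≈ -1.3165e+5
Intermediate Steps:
b = 16 (b = -2*(-8) = 16)
L(R, Q) = 23 (L(R, Q) = 16 - 1*(-7) = 16 + 7 = 23)
T(V) = 23/V
(T((1*4)*(-8)) - 92438) - 39210 = (23/(((1*4)*(-8))) - 92438) - 39210 = (23/((4*(-8))) - 92438) - 39210 = (23/(-32) - 92438) - 39210 = (23*(-1/32) - 92438) - 39210 = (-23/32 - 92438) - 39210 = -2958039/32 - 39210 = -4212759/32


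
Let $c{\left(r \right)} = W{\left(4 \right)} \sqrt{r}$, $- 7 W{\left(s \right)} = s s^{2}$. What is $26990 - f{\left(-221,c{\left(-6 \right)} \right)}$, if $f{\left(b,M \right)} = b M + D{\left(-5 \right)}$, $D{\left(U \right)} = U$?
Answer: $26995 - \frac{14144 i \sqrt{6}}{7} \approx 26995.0 - 4949.4 i$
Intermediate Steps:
$W{\left(s \right)} = - \frac{s^{3}}{7}$ ($W{\left(s \right)} = - \frac{s s^{2}}{7} = - \frac{s^{3}}{7}$)
$c{\left(r \right)} = - \frac{64 \sqrt{r}}{7}$ ($c{\left(r \right)} = - \frac{4^{3}}{7} \sqrt{r} = \left(- \frac{1}{7}\right) 64 \sqrt{r} = - \frac{64 \sqrt{r}}{7}$)
$f{\left(b,M \right)} = -5 + M b$ ($f{\left(b,M \right)} = b M - 5 = M b - 5 = -5 + M b$)
$26990 - f{\left(-221,c{\left(-6 \right)} \right)} = 26990 - \left(-5 + - \frac{64 \sqrt{-6}}{7} \left(-221\right)\right) = 26990 - \left(-5 + - \frac{64 i \sqrt{6}}{7} \left(-221\right)\right) = 26990 - \left(-5 + \frac{14144 i \sqrt{6}}{7}\right) = 26990 + \left(5 - \frac{14144 i \sqrt{6}}{7}\right) = 26995 - \frac{14144 i \sqrt{6}}{7}$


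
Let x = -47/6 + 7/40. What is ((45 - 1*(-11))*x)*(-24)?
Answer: 51464/5 ≈ 10293.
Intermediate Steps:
x = -919/120 (x = -47*⅙ + 7*(1/40) = -47/6 + 7/40 = -919/120 ≈ -7.6583)
((45 - 1*(-11))*x)*(-24) = ((45 - 1*(-11))*(-919/120))*(-24) = ((45 + 11)*(-919/120))*(-24) = (56*(-919/120))*(-24) = -6433/15*(-24) = 51464/5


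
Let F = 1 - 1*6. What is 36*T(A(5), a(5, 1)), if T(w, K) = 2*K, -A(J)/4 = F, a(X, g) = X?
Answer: 360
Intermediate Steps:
F = -5 (F = 1 - 6 = -5)
A(J) = 20 (A(J) = -4*(-5) = 20)
36*T(A(5), a(5, 1)) = 36*(2*5) = 36*10 = 360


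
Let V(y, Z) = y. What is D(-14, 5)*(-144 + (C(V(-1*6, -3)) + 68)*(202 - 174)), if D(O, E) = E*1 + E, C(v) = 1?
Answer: 17880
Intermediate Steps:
D(O, E) = 2*E (D(O, E) = E + E = 2*E)
D(-14, 5)*(-144 + (C(V(-1*6, -3)) + 68)*(202 - 174)) = (2*5)*(-144 + (1 + 68)*(202 - 174)) = 10*(-144 + 69*28) = 10*(-144 + 1932) = 10*1788 = 17880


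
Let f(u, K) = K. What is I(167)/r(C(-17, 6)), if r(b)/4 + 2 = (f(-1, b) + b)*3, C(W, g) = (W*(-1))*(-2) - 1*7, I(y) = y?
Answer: -167/992 ≈ -0.16835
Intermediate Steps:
C(W, g) = -7 + 2*W (C(W, g) = -W*(-2) - 7 = 2*W - 7 = -7 + 2*W)
r(b) = -8 + 24*b (r(b) = -8 + 4*((b + b)*3) = -8 + 4*((2*b)*3) = -8 + 4*(6*b) = -8 + 24*b)
I(167)/r(C(-17, 6)) = 167/(-8 + 24*(-7 + 2*(-17))) = 167/(-8 + 24*(-7 - 34)) = 167/(-8 + 24*(-41)) = 167/(-8 - 984) = 167/(-992) = 167*(-1/992) = -167/992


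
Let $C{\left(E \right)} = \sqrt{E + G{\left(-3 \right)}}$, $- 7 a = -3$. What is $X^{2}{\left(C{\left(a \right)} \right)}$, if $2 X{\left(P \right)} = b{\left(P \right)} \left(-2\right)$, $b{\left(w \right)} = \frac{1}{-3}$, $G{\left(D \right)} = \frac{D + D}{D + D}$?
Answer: $\frac{1}{9} \approx 0.11111$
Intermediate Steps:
$G{\left(D \right)} = 1$ ($G{\left(D \right)} = \frac{2 D}{2 D} = 2 D \frac{1}{2 D} = 1$)
$b{\left(w \right)} = - \frac{1}{3}$
$a = \frac{3}{7}$ ($a = \left(- \frac{1}{7}\right) \left(-3\right) = \frac{3}{7} \approx 0.42857$)
$C{\left(E \right)} = \sqrt{1 + E}$ ($C{\left(E \right)} = \sqrt{E + 1} = \sqrt{1 + E}$)
$X{\left(P \right)} = \frac{1}{3}$ ($X{\left(P \right)} = \frac{\left(- \frac{1}{3}\right) \left(-2\right)}{2} = \frac{1}{2} \cdot \frac{2}{3} = \frac{1}{3}$)
$X^{2}{\left(C{\left(a \right)} \right)} = \left(\frac{1}{3}\right)^{2} = \frac{1}{9}$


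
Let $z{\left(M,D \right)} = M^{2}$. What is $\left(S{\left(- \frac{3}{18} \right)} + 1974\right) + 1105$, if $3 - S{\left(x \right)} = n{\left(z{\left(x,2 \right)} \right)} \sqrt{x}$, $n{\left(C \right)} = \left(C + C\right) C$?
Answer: $3082 - \frac{i \sqrt{6}}{3888} \approx 3082.0 - 0.00063001 i$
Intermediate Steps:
$n{\left(C \right)} = 2 C^{2}$ ($n{\left(C \right)} = 2 C C = 2 C^{2}$)
$S{\left(x \right)} = 3 - 2 x^{\frac{9}{2}}$ ($S{\left(x \right)} = 3 - 2 \left(x^{2}\right)^{2} \sqrt{x} = 3 - 2 x^{4} \sqrt{x} = 3 - 2 x^{\frac{9}{2}}$)
$\left(S{\left(- \frac{3}{18} \right)} + 1974\right) + 1105 = \left(\left(3 - 2 \left(- \frac{3}{18}\right)^{\frac{9}{2}}\right) + 1974\right) + 1105 = \left(\left(3 - 2 \left(\left(-3\right) \frac{1}{18}\right)^{\frac{9}{2}}\right) + 1974\right) + 1105 = \left(\left(3 - 2 \left(- \frac{1}{6}\right)^{\frac{9}{2}}\right) + 1974\right) + 1105 = \left(\left(3 - 2 \frac{i \sqrt{6}}{7776}\right) + 1974\right) + 1105 = \left(\left(3 - \frac{i \sqrt{6}}{3888}\right) + 1974\right) + 1105 = \left(1977 - \frac{i \sqrt{6}}{3888}\right) + 1105 = 3082 - \frac{i \sqrt{6}}{3888}$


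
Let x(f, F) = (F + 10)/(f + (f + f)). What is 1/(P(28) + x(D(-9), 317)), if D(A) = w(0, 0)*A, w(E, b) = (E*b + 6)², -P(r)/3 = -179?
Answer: 324/173879 ≈ 0.0018634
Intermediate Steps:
P(r) = 537 (P(r) = -3*(-179) = 537)
w(E, b) = (6 + E*b)²
D(A) = 36*A (D(A) = (6 + 0*0)²*A = (6 + 0)²*A = 6²*A = 36*A)
x(f, F) = (10 + F)/(3*f) (x(f, F) = (10 + F)/(f + 2*f) = (10 + F)/((3*f)) = (10 + F)*(1/(3*f)) = (10 + F)/(3*f))
1/(P(28) + x(D(-9), 317)) = 1/(537 + (10 + 317)/(3*((36*(-9))))) = 1/(537 + (⅓)*327/(-324)) = 1/(537 + (⅓)*(-1/324)*327) = 1/(537 - 109/324) = 1/(173879/324) = 324/173879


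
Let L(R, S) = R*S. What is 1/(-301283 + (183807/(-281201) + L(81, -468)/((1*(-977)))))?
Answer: -274733377/82762015834622 ≈ -3.3196e-6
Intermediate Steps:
1/(-301283 + (183807/(-281201) + L(81, -468)/((1*(-977))))) = 1/(-301283 + (183807/(-281201) + (81*(-468))/((1*(-977))))) = 1/(-301283 + (183807*(-1/281201) - 37908/(-977))) = 1/(-301283 + (-183807/281201 - 37908*(-1/977))) = 1/(-301283 + (-183807/281201 + 37908/977)) = 1/(-301283 + 10480188069/274733377) = 1/(-82762015834622/274733377) = -274733377/82762015834622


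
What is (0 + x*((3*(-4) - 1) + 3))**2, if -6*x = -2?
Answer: 100/9 ≈ 11.111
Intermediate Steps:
x = 1/3 (x = -1/6*(-2) = 1/3 ≈ 0.33333)
(0 + x*((3*(-4) - 1) + 3))**2 = (0 + ((3*(-4) - 1) + 3)/3)**2 = (0 + ((-12 - 1) + 3)/3)**2 = (0 + (-13 + 3)/3)**2 = (0 + (1/3)*(-10))**2 = (0 - 10/3)**2 = (-10/3)**2 = 100/9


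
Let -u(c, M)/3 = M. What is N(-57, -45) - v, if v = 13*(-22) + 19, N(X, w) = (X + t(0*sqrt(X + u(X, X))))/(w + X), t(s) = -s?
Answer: 9097/34 ≈ 267.56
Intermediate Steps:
u(c, M) = -3*M
N(X, w) = X/(X + w) (N(X, w) = (X - 0*sqrt(X - 3*X))/(w + X) = (X - 0*sqrt(-2*X))/(X + w) = (X - 0*sqrt(2)*sqrt(-X))/(X + w) = (X - 1*0)/(X + w) = (X + 0)/(X + w) = X/(X + w))
v = -267 (v = -286 + 19 = -267)
N(-57, -45) - v = -57/(-57 - 45) - 1*(-267) = -57/(-102) + 267 = -57*(-1/102) + 267 = 19/34 + 267 = 9097/34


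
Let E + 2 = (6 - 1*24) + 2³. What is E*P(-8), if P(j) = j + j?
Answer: 192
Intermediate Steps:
P(j) = 2*j
E = -12 (E = -2 + ((6 - 1*24) + 2³) = -2 + ((6 - 24) + 8) = -2 + (-18 + 8) = -2 - 10 = -12)
E*P(-8) = -24*(-8) = -12*(-16) = 192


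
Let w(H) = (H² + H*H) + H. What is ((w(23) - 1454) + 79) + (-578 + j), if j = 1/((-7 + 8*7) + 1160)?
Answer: -1054247/1209 ≈ -872.00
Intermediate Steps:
j = 1/1209 (j = 1/((-7 + 56) + 1160) = 1/(49 + 1160) = 1/1209 ≈ 0.00082713)
w(H) = H + 2*H² (w(H) = (H² + H²) + H = 2*H² + H = H + 2*H²)
((w(23) - 1454) + 79) + (-578 + j) = ((23*(1 + 2*23) - 1454) + 79) + (-578 + 1/1209) = ((23*(1 + 46) - 1454) + 79) - 698801/1209 = ((23*47 - 1454) + 79) - 698801/1209 = ((1081 - 1454) + 79) - 698801/1209 = (-373 + 79) - 698801/1209 = -294 - 698801/1209 = -1054247/1209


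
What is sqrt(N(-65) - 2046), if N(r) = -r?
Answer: I*sqrt(1981) ≈ 44.508*I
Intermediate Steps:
sqrt(N(-65) - 2046) = sqrt(-1*(-65) - 2046) = sqrt(65 - 2046) = sqrt(-1981) = I*sqrt(1981)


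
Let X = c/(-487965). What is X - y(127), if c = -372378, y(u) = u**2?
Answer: -2623338369/162655 ≈ -16128.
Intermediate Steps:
X = 124126/162655 (X = -372378/(-487965) = -372378*(-1/487965) = 124126/162655 ≈ 0.76312)
X - y(127) = 124126/162655 - 1*127**2 = 124126/162655 - 1*16129 = 124126/162655 - 16129 = -2623338369/162655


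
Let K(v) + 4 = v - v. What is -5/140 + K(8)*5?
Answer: -561/28 ≈ -20.036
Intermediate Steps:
K(v) = -4 (K(v) = -4 + (v - v) = -4 + 0 = -4)
-5/140 + K(8)*5 = -5/140 - 4*5 = -5*1/140 - 20 = -1/28 - 20 = -561/28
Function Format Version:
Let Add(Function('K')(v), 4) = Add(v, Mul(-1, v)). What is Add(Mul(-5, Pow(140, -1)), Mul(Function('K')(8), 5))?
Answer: Rational(-561, 28) ≈ -20.036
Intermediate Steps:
Function('K')(v) = -4 (Function('K')(v) = Add(-4, Add(v, Mul(-1, v))) = Add(-4, 0) = -4)
Add(Mul(-5, Pow(140, -1)), Mul(Function('K')(8), 5)) = Add(Mul(-5, Pow(140, -1)), Mul(-4, 5)) = Add(Mul(-5, Rational(1, 140)), -20) = Add(Rational(-1, 28), -20) = Rational(-561, 28)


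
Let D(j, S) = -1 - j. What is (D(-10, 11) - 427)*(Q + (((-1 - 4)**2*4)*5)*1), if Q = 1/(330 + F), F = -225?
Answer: -21945418/105 ≈ -2.0900e+5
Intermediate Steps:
Q = 1/105 (Q = 1/(330 - 225) = 1/105 ≈ 0.0095238)
(D(-10, 11) - 427)*(Q + (((-1 - 4)**2*4)*5)*1) = ((-1 - 1*(-10)) - 427)*(1/105 + (((-1 - 4)**2*4)*5)*1) = ((-1 + 10) - 427)*(1/105 + (((-5)**2*4)*5)*1) = (9 - 427)*(1/105 + ((25*4)*5)*1) = -418*(1/105 + (100*5)*1) = -418*(1/105 + 500*1) = -418*(1/105 + 500) = -418*52501/105 = -21945418/105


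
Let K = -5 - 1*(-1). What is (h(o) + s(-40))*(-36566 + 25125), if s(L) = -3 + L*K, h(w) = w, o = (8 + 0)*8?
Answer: -2528461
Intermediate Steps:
o = 64 (o = 8*8 = 64)
K = -4 (K = -5 + 1 = -4)
s(L) = -3 - 4*L (s(L) = -3 + L*(-4) = -3 - 4*L)
(h(o) + s(-40))*(-36566 + 25125) = (64 + (-3 - 4*(-40)))*(-36566 + 25125) = (64 + (-3 + 160))*(-11441) = (64 + 157)*(-11441) = 221*(-11441) = -2528461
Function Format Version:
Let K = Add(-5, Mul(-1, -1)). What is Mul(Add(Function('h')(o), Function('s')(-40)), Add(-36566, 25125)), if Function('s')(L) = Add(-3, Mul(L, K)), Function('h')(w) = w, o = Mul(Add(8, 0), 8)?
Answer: -2528461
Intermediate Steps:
o = 64 (o = Mul(8, 8) = 64)
K = -4 (K = Add(-5, 1) = -4)
Function('s')(L) = Add(-3, Mul(-4, L)) (Function('s')(L) = Add(-3, Mul(L, -4)) = Add(-3, Mul(-4, L)))
Mul(Add(Function('h')(o), Function('s')(-40)), Add(-36566, 25125)) = Mul(Add(64, Add(-3, Mul(-4, -40))), Add(-36566, 25125)) = Mul(Add(64, Add(-3, 160)), -11441) = Mul(Add(64, 157), -11441) = Mul(221, -11441) = -2528461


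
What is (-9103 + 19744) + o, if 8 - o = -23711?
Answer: 34360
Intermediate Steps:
o = 23719 (o = 8 - 1*(-23711) = 8 + 23711 = 23719)
(-9103 + 19744) + o = (-9103 + 19744) + 23719 = 10641 + 23719 = 34360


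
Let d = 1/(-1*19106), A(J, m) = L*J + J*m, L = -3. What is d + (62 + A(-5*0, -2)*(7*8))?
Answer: 1184571/19106 ≈ 62.000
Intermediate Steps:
A(J, m) = -3*J + J*m
d = -1/19106 (d = 1/(-19106) = -1/19106 ≈ -5.2340e-5)
d + (62 + A(-5*0, -2)*(7*8)) = -1/19106 + (62 + ((-5*0)*(-3 - 2))*(7*8)) = -1/19106 + (62 + (0*(-5))*56) = -1/19106 + (62 + 0*56) = -1/19106 + (62 + 0) = -1/19106 + 62 = 1184571/19106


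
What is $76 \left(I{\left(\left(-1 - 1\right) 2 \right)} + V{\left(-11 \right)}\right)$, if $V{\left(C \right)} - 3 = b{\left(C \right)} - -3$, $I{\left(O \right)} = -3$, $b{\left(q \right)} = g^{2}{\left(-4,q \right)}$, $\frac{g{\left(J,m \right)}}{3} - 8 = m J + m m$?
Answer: $20471664$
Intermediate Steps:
$g{\left(J,m \right)} = 24 + 3 m^{2} + 3 J m$ ($g{\left(J,m \right)} = 24 + 3 \left(m J + m m\right) = 24 + 3 \left(J m + m^{2}\right) = 24 + 3 \left(m^{2} + J m\right) = 24 + \left(3 m^{2} + 3 J m\right) = 24 + 3 m^{2} + 3 J m$)
$b{\left(q \right)} = \left(24 - 12 q + 3 q^{2}\right)^{2}$ ($b{\left(q \right)} = \left(24 + 3 q^{2} + 3 \left(-4\right) q\right)^{2} = \left(24 + 3 q^{2} - 12 q\right)^{2} = \left(24 - 12 q + 3 q^{2}\right)^{2}$)
$V{\left(C \right)} = 6 + 9 \left(8 + C^{2} - 4 C\right)^{2}$ ($V{\left(C \right)} = 3 + \left(9 \left(8 + C^{2} - 4 C\right)^{2} - -3\right) = 3 + \left(9 \left(8 + C^{2} - 4 C\right)^{2} + 3\right) = 3 + \left(3 + 9 \left(8 + C^{2} - 4 C\right)^{2}\right) = 6 + 9 \left(8 + C^{2} - 4 C\right)^{2}$)
$76 \left(I{\left(\left(-1 - 1\right) 2 \right)} + V{\left(-11 \right)}\right) = 76 \left(-3 + \left(6 + 9 \left(8 + \left(-11\right)^{2} - -44\right)^{2}\right)\right) = 76 \left(-3 + \left(6 + 9 \left(8 + 121 + 44\right)^{2}\right)\right) = 76 \left(-3 + \left(6 + 9 \cdot 173^{2}\right)\right) = 76 \left(-3 + \left(6 + 9 \cdot 29929\right)\right) = 76 \left(-3 + \left(6 + 269361\right)\right) = 76 \left(-3 + 269367\right) = 76 \cdot 269364 = 20471664$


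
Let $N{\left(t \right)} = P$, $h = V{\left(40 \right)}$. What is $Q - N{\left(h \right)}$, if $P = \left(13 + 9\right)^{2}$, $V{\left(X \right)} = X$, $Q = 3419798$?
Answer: $3419314$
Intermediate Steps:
$h = 40$
$P = 484$ ($P = 22^{2} = 484$)
$N{\left(t \right)} = 484$
$Q - N{\left(h \right)} = 3419798 - 484 = 3419314$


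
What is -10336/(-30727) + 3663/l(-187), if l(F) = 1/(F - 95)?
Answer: -31739935946/30727 ≈ -1.0330e+6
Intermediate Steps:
l(F) = 1/(-95 + F)
-10336/(-30727) + 3663/l(-187) = -10336/(-30727) + 3663/(1/(-95 - 187)) = -10336*(-1/30727) + 3663/(1/(-282)) = 10336/30727 + 3663/(-1/282) = 10336/30727 + 3663*(-282) = 10336/30727 - 1032966 = -31739935946/30727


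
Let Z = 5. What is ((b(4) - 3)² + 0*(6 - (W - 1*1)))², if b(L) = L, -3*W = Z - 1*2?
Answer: 1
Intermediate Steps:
W = -1 (W = -(5 - 1*2)/3 = -(5 - 2)/3 = -⅓*3 = -1)
((b(4) - 3)² + 0*(6 - (W - 1*1)))² = ((4 - 3)² + 0*(6 - (-1 - 1*1)))² = (1² + 0*(6 - (-1 - 1)))² = (1 + 0*(6 - 1*(-2)))² = (1 + 0*(6 + 2))² = (1 + 0*8)² = (1 + 0)² = 1² = 1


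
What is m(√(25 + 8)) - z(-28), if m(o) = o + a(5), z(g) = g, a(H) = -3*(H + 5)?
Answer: -2 + √33 ≈ 3.7446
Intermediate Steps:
a(H) = -15 - 3*H (a(H) = -3*(5 + H) = -15 - 3*H)
m(o) = -30 + o (m(o) = o + (-15 - 3*5) = o + (-15 - 15) = o - 30 = -30 + o)
m(√(25 + 8)) - z(-28) = (-30 + √(25 + 8)) - 1*(-28) = (-30 + √33) + 28 = -2 + √33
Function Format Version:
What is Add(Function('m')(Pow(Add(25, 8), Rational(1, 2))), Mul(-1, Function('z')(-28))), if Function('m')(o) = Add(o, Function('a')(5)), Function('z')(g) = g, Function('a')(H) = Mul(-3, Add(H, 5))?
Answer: Add(-2, Pow(33, Rational(1, 2))) ≈ 3.7446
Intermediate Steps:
Function('a')(H) = Add(-15, Mul(-3, H)) (Function('a')(H) = Mul(-3, Add(5, H)) = Add(-15, Mul(-3, H)))
Function('m')(o) = Add(-30, o) (Function('m')(o) = Add(o, Add(-15, Mul(-3, 5))) = Add(o, Add(-15, -15)) = Add(o, -30) = Add(-30, o))
Add(Function('m')(Pow(Add(25, 8), Rational(1, 2))), Mul(-1, Function('z')(-28))) = Add(Add(-30, Pow(Add(25, 8), Rational(1, 2))), Mul(-1, -28)) = Add(Add(-30, Pow(33, Rational(1, 2))), 28) = Add(-2, Pow(33, Rational(1, 2)))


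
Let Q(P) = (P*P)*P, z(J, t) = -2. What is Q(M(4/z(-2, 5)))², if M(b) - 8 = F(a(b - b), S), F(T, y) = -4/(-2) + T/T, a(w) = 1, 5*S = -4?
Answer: 1771561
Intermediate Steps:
S = -⅘ (S = (⅕)*(-4) = -⅘ ≈ -0.80000)
F(T, y) = 3 (F(T, y) = -4*(-½) + 1 = 2 + 1 = 3)
M(b) = 11 (M(b) = 8 + 3 = 11)
Q(P) = P³ (Q(P) = P²*P = P³)
Q(M(4/z(-2, 5)))² = (11³)² = 1331² = 1771561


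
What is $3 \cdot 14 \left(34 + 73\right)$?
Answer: $4494$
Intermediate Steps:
$3 \cdot 14 \left(34 + 73\right) = 42 \cdot 107 = 4494$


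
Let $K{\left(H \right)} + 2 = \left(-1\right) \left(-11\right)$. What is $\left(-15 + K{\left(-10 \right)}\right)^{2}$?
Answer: $36$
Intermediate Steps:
$K{\left(H \right)} = 9$ ($K{\left(H \right)} = -2 - -11 = -2 + 11 = 9$)
$\left(-15 + K{\left(-10 \right)}\right)^{2} = \left(-15 + 9\right)^{2} = \left(-6\right)^{2} = 36$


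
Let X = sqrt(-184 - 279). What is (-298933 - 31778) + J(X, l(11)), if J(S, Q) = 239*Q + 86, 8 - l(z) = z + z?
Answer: -333971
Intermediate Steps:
l(z) = 8 - 2*z (l(z) = 8 - (z + z) = 8 - 2*z)
X = I*sqrt(463) (X = sqrt(-463) = I*sqrt(463) ≈ 21.517*I)
J(S, Q) = 86 + 239*Q
(-298933 - 31778) + J(X, l(11)) = (-298933 - 31778) + (86 + 239*(8 - 2*11)) = -330711 + (86 + 239*(8 - 22)) = -330711 + (86 + 239*(-14)) = -330711 + (86 - 3346) = -330711 - 3260 = -333971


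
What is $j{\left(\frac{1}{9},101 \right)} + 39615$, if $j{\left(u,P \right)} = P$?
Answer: $39716$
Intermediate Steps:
$j{\left(\frac{1}{9},101 \right)} + 39615 = 101 + 39615 = 39716$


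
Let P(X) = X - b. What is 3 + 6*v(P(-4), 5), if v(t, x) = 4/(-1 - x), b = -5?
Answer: -1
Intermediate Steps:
P(X) = 5 + X (P(X) = X - 1*(-5) = X + 5 = 5 + X)
3 + 6*v(P(-4), 5) = 3 + 6*(-4/(1 + 5)) = 3 + 6*(-4/6) = 3 + 6*(-4*⅙) = 3 + 6*(-⅔) = 3 - 4 = -1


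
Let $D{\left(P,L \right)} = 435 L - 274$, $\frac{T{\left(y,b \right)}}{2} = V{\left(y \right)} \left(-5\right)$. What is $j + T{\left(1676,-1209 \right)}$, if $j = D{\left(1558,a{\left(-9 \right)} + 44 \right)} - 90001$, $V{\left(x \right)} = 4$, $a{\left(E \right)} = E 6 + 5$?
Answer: $-92490$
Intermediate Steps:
$a{\left(E \right)} = 5 + 6 E$ ($a{\left(E \right)} = 6 E + 5 = 5 + 6 E$)
$T{\left(y,b \right)} = -40$ ($T{\left(y,b \right)} = 2 \cdot 4 \left(-5\right) = 2 \left(-20\right) = -40$)
$D{\left(P,L \right)} = -274 + 435 L$
$j = -92450$ ($j = \left(-274 + 435 \left(\left(5 + 6 \left(-9\right)\right) + 44\right)\right) - 90001 = \left(-274 + 435 \left(\left(5 - 54\right) + 44\right)\right) - 90001 = \left(-274 + 435 \left(-49 + 44\right)\right) - 90001 = \left(-274 + 435 \left(-5\right)\right) - 90001 = \left(-274 - 2175\right) - 90001 = -2449 - 90001 = -92450$)
$j + T{\left(1676,-1209 \right)} = -92450 - 40 = -92490$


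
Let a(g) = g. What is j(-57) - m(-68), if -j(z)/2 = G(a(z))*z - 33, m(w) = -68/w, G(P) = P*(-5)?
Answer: 32555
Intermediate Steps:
G(P) = -5*P
j(z) = 66 + 10*z**2 (j(z) = -2*((-5*z)*z - 33) = -2*(-5*z**2 - 33) = -2*(-33 - 5*z**2) = 66 + 10*z**2)
j(-57) - m(-68) = (66 + 10*(-57)**2) - (-68)/(-68) = (66 + 10*3249) - (-68)*(-1)/68 = (66 + 32490) - 1*1 = 32556 - 1 = 32555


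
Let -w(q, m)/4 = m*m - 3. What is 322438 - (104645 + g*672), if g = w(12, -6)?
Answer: 306497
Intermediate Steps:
w(q, m) = 12 - 4*m² (w(q, m) = -4*(m*m - 3) = -4*(m² - 3) = -4*(-3 + m²) = 12 - 4*m²)
g = -132 (g = 12 - 4*(-6)² = 12 - 4*36 = 12 - 144 = -132)
322438 - (104645 + g*672) = 322438 - (104645 - 132*672) = 322438 - (104645 - 88704) = 322438 - 1*15941 = 322438 - 15941 = 306497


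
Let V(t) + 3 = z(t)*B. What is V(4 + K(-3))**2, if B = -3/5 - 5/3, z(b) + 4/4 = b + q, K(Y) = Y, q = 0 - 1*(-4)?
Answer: 32761/225 ≈ 145.60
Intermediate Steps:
q = 4 (q = 0 + 4 = 4)
z(b) = 3 + b (z(b) = -1 + (b + 4) = -1 + (4 + b) = 3 + b)
B = -34/15 (B = -3*1/5 - 5*1/3 = -3/5 - 5/3 = -34/15 ≈ -2.2667)
V(t) = -49/5 - 34*t/15 (V(t) = -3 + (3 + t)*(-34/15) = -3 + (-34/5 - 34*t/15) = -49/5 - 34*t/15)
V(4 + K(-3))**2 = (-49/5 - 34*(4 - 3)/15)**2 = (-49/5 - 34/15*1)**2 = (-49/5 - 34/15)**2 = (-181/15)**2 = 32761/225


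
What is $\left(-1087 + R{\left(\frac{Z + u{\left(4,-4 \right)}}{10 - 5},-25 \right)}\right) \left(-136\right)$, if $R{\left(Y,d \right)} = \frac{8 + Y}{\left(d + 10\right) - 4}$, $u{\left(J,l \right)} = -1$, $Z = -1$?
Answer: $\frac{739432}{5} \approx 1.4789 \cdot 10^{5}$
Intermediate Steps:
$R{\left(Y,d \right)} = \frac{8 + Y}{6 + d}$ ($R{\left(Y,d \right)} = \frac{8 + Y}{\left(10 + d\right) - 4} = \frac{8 + Y}{6 + d}$)
$\left(-1087 + R{\left(\frac{Z + u{\left(4,-4 \right)}}{10 - 5},-25 \right)}\right) \left(-136\right) = \left(-1087 + \frac{8 + \frac{-1 - 1}{10 - 5}}{6 - 25}\right) \left(-136\right) = \left(-1087 + \frac{8 - \frac{2}{5}}{-19}\right) \left(-136\right) = \left(-1087 - \frac{8 - \frac{2}{5}}{19}\right) \left(-136\right) = \left(-1087 - \frac{2}{5}\right) \left(-136\right) = \left(- \frac{5437}{5}\right) \left(-136\right) = \frac{739432}{5}$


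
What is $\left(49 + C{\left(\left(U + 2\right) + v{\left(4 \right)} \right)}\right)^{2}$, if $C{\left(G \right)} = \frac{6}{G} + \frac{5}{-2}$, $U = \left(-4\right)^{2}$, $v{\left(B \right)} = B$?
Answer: $\frac{1058841}{484} \approx 2187.7$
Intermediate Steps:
$U = 16$
$C{\left(G \right)} = - \frac{5}{2} + \frac{6}{G}$ ($C{\left(G \right)} = \frac{6}{G} + 5 \left(- \frac{1}{2}\right) = \frac{6}{G} - \frac{5}{2} = - \frac{5}{2} + \frac{6}{G}$)
$\left(49 + C{\left(\left(U + 2\right) + v{\left(4 \right)} \right)}\right)^{2} = \left(49 - \left(\frac{5}{2} - \frac{6}{\left(16 + 2\right) + 4}\right)\right)^{2} = \left(49 - \left(\frac{5}{2} - \frac{6}{18 + 4}\right)\right)^{2} = \left(49 - \left(\frac{5}{2} - \frac{6}{22}\right)\right)^{2} = \left(49 + \left(- \frac{5}{2} + 6 \cdot \frac{1}{22}\right)\right)^{2} = \left(49 + \left(- \frac{5}{2} + \frac{3}{11}\right)\right)^{2} = \left(49 - \frac{49}{22}\right)^{2} = \left(\frac{1029}{22}\right)^{2} = \frac{1058841}{484}$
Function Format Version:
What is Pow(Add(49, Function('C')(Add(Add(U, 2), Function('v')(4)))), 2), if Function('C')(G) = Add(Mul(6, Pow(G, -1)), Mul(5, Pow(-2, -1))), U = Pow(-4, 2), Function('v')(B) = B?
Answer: Rational(1058841, 484) ≈ 2187.7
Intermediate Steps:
U = 16
Function('C')(G) = Add(Rational(-5, 2), Mul(6, Pow(G, -1))) (Function('C')(G) = Add(Mul(6, Pow(G, -1)), Mul(5, Rational(-1, 2))) = Add(Mul(6, Pow(G, -1)), Rational(-5, 2)) = Add(Rational(-5, 2), Mul(6, Pow(G, -1))))
Pow(Add(49, Function('C')(Add(Add(U, 2), Function('v')(4)))), 2) = Pow(Add(49, Add(Rational(-5, 2), Mul(6, Pow(Add(Add(16, 2), 4), -1)))), 2) = Pow(Add(49, Add(Rational(-5, 2), Mul(6, Pow(Add(18, 4), -1)))), 2) = Pow(Add(49, Add(Rational(-5, 2), Mul(6, Pow(22, -1)))), 2) = Pow(Add(49, Add(Rational(-5, 2), Mul(6, Rational(1, 22)))), 2) = Pow(Add(49, Add(Rational(-5, 2), Rational(3, 11))), 2) = Pow(Add(49, Rational(-49, 22)), 2) = Pow(Rational(1029, 22), 2) = Rational(1058841, 484)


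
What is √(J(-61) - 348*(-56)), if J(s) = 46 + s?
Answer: √19473 ≈ 139.55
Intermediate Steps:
√(J(-61) - 348*(-56)) = √((46 - 61) - 348*(-56)) = √(-15 + 19488) = √19473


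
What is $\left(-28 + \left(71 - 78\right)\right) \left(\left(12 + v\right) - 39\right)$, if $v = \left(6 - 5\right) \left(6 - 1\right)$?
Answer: $770$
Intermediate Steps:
$v = 5$ ($v = 1 \left(6 - 1\right) = 1 \cdot 5 = 5$)
$\left(-28 + \left(71 - 78\right)\right) \left(\left(12 + v\right) - 39\right) = \left(-28 + \left(71 - 78\right)\right) \left(\left(12 + 5\right) - 39\right) = \left(-28 + \left(71 - 78\right)\right) \left(17 - 39\right) = \left(-28 - 7\right) \left(-22\right) = \left(-35\right) \left(-22\right) = 770$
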